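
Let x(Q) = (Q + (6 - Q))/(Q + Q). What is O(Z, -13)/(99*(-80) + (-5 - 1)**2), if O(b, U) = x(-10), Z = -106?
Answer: 1/26280 ≈ 3.8052e-5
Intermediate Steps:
x(Q) = 3/Q (x(Q) = 6/((2*Q)) = 6*(1/(2*Q)) = 3/Q)
O(b, U) = -3/10 (O(b, U) = 3/(-10) = 3*(-1/10) = -3/10)
O(Z, -13)/(99*(-80) + (-5 - 1)**2) = -3/(10*(99*(-80) + (-5 - 1)**2)) = -3/(10*(-7920 + (-6)**2)) = -3/(10*(-7920 + 36)) = -3/10/(-7884) = -3/10*(-1/7884) = 1/26280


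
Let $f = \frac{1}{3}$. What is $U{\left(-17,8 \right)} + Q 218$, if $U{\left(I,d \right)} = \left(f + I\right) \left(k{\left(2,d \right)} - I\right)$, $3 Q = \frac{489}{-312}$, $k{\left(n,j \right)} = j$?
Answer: $- \frac{27589}{52} \approx -530.56$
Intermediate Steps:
$f = \frac{1}{3} \approx 0.33333$
$Q = - \frac{163}{312}$ ($Q = \frac{489 \frac{1}{-312}}{3} = \frac{489 \left(- \frac{1}{312}\right)}{3} = \frac{1}{3} \left(- \frac{163}{104}\right) = - \frac{163}{312} \approx -0.52244$)
$U{\left(I,d \right)} = \left(\frac{1}{3} + I\right) \left(d - I\right)$
$U{\left(-17,8 \right)} + Q 218 = \left(- \left(-17\right)^{2} - - \frac{17}{3} + \frac{1}{3} \cdot 8 - 136\right) - \frac{17767}{156} = \left(\left(-1\right) 289 + \frac{17}{3} + \frac{8}{3} - 136\right) - \frac{17767}{156} = \left(-289 + \frac{17}{3} + \frac{8}{3} - 136\right) - \frac{17767}{156} = - \frac{1250}{3} - \frac{17767}{156} = - \frac{27589}{52}$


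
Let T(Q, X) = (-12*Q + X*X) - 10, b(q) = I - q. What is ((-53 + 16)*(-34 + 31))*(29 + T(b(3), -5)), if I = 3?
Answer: 4884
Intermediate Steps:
b(q) = 3 - q
T(Q, X) = -10 + X² - 12*Q (T(Q, X) = (-12*Q + X²) - 10 = (X² - 12*Q) - 10 = -10 + X² - 12*Q)
((-53 + 16)*(-34 + 31))*(29 + T(b(3), -5)) = ((-53 + 16)*(-34 + 31))*(29 + (-10 + (-5)² - 12*(3 - 1*3))) = (-37*(-3))*(29 + (-10 + 25 - 12*(3 - 3))) = 111*(29 + (-10 + 25 - 12*0)) = 111*(29 + (-10 + 25 + 0)) = 111*(29 + 15) = 111*44 = 4884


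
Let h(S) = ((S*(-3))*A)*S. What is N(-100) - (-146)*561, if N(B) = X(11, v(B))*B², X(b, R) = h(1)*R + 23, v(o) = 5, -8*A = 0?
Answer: 311906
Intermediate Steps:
A = 0 (A = -⅛*0 = 0)
h(S) = 0 (h(S) = ((S*(-3))*0)*S = (-3*S*0)*S = 0*S = 0)
X(b, R) = 23 (X(b, R) = 0*R + 23 = 0 + 23 = 23)
N(B) = 23*B²
N(-100) - (-146)*561 = 23*(-100)² - (-146)*561 = 23*10000 - 1*(-81906) = 230000 + 81906 = 311906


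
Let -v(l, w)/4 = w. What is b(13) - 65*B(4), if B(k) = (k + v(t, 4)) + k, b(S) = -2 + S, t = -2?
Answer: 531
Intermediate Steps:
v(l, w) = -4*w
B(k) = -16 + 2*k (B(k) = (k - 4*4) + k = (k - 16) + k = (-16 + k) + k = -16 + 2*k)
b(13) - 65*B(4) = (-2 + 13) - 65*(-16 + 2*4) = 11 - 65*(-16 + 8) = 11 - 65*(-8) = 11 + 520 = 531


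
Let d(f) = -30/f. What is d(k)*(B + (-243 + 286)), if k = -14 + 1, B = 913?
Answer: 28680/13 ≈ 2206.2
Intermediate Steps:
k = -13
d(k)*(B + (-243 + 286)) = (-30/(-13))*(913 + (-243 + 286)) = (-30*(-1/13))*(913 + 43) = (30/13)*956 = 28680/13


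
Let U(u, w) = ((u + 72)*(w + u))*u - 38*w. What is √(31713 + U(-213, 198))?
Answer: I*√426306 ≈ 652.92*I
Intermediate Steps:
U(u, w) = -38*w + u*(72 + u)*(u + w) (U(u, w) = ((72 + u)*(u + w))*u - 38*w = u*(72 + u)*(u + w) - 38*w = -38*w + u*(72 + u)*(u + w))
√(31713 + U(-213, 198)) = √(31713 + ((-213)³ - 38*198 + 72*(-213)² + 198*(-213)² + 72*(-213)*198)) = √(31713 + (-9663597 - 7524 + 72*45369 + 198*45369 - 3036528)) = √(31713 + (-9663597 - 7524 + 3266568 + 8983062 - 3036528)) = √(31713 - 458019) = √(-426306) = I*√426306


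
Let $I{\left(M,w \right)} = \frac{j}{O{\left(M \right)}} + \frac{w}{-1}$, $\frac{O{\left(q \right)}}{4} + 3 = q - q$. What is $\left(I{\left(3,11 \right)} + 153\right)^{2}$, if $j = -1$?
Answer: $\frac{2907025}{144} \approx 20188.0$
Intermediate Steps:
$O{\left(q \right)} = -12$ ($O{\left(q \right)} = -12 + 4 \left(q - q\right) = -12 + 4 \cdot 0 = -12 + 0 = -12$)
$I{\left(M,w \right)} = \frac{1}{12} - w$ ($I{\left(M,w \right)} = - \frac{1}{-12} + \frac{w}{-1} = \left(-1\right) \left(- \frac{1}{12}\right) + w \left(-1\right) = \frac{1}{12} - w$)
$\left(I{\left(3,11 \right)} + 153\right)^{2} = \left(\left(\frac{1}{12} - 11\right) + 153\right)^{2} = \left(- \frac{131}{12} + 153\right)^{2} = \left(\frac{1705}{12}\right)^{2} = \frac{2907025}{144}$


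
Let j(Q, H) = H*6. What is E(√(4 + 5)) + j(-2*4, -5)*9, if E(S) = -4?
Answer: -274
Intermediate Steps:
j(Q, H) = 6*H
E(√(4 + 5)) + j(-2*4, -5)*9 = -4 + (6*(-5))*9 = -4 - 30*9 = -4 - 270 = -274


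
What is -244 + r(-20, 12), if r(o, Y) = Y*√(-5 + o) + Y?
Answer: -232 + 60*I ≈ -232.0 + 60.0*I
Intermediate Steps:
r(o, Y) = Y + Y*√(-5 + o)
-244 + r(-20, 12) = -244 + 12*(1 + √(-5 - 20)) = -244 + 12*(1 + √(-25)) = -244 + 12*(1 + 5*I) = -244 + (12 + 60*I) = -232 + 60*I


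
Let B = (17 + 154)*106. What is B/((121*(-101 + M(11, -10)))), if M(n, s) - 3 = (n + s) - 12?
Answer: -18126/13189 ≈ -1.3743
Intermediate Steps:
M(n, s) = -9 + n + s (M(n, s) = 3 + ((n + s) - 12) = 3 + (-12 + n + s) = -9 + n + s)
B = 18126 (B = 171*106 = 18126)
B/((121*(-101 + M(11, -10)))) = 18126/((121*(-101 + (-9 + 11 - 10)))) = 18126/((121*(-101 - 8))) = 18126/((121*(-109))) = 18126/(-13189) = 18126*(-1/13189) = -18126/13189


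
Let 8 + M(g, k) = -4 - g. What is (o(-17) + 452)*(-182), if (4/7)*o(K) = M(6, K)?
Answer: -76531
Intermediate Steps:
M(g, k) = -12 - g (M(g, k) = -8 + (-4 - g) = -12 - g)
o(K) = -63/2 (o(K) = 7*(-12 - 1*6)/4 = 7*(-12 - 6)/4 = (7/4)*(-18) = -63/2)
(o(-17) + 452)*(-182) = (-63/2 + 452)*(-182) = (841/2)*(-182) = -76531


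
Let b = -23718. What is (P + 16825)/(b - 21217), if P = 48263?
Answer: -65088/44935 ≈ -1.4485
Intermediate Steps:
(P + 16825)/(b - 21217) = (48263 + 16825)/(-23718 - 21217) = 65088/(-44935) = 65088*(-1/44935) = -65088/44935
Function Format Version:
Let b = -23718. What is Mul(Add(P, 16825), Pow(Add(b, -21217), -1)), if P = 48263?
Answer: Rational(-65088, 44935) ≈ -1.4485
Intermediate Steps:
Mul(Add(P, 16825), Pow(Add(b, -21217), -1)) = Mul(Add(48263, 16825), Pow(Add(-23718, -21217), -1)) = Mul(65088, Pow(-44935, -1)) = Mul(65088, Rational(-1, 44935)) = Rational(-65088, 44935)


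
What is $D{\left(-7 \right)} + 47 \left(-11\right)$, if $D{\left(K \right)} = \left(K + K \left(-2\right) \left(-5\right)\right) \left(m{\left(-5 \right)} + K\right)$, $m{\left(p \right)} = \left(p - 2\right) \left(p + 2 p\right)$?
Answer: $-8063$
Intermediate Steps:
$m{\left(p \right)} = 3 p \left(-2 + p\right)$ ($m{\left(p \right)} = \left(-2 + p\right) 3 p = 3 p \left(-2 + p\right)$)
$D{\left(K \right)} = 11 K \left(105 + K\right)$ ($D{\left(K \right)} = \left(K + K \left(-2\right) \left(-5\right)\right) \left(3 \left(-5\right) \left(-2 - 5\right) + K\right) = \left(K + - 2 K \left(-5\right)\right) \left(3 \left(-5\right) \left(-7\right) + K\right) = \left(K + 10 K\right) \left(105 + K\right) = 11 K \left(105 + K\right)$)
$D{\left(-7 \right)} + 47 \left(-11\right) = 11 \left(-7\right) \left(105 - 7\right) + 47 \left(-11\right) = 11 \left(-7\right) 98 - 517 = -7546 - 517 = -8063$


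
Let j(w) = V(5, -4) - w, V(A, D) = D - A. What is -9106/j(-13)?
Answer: -4553/2 ≈ -2276.5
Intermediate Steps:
j(w) = -9 - w (j(w) = (-4 - 1*5) - w = (-4 - 5) - w = -9 - w)
-9106/j(-13) = -9106/(-9 - 1*(-13)) = -9106/(-9 + 13) = -9106/4 = -9106*¼ = -4553/2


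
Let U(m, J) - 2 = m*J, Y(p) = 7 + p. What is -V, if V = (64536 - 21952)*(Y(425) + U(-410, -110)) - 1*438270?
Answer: -1938581586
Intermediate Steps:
U(m, J) = 2 + J*m (U(m, J) = 2 + m*J = 2 + J*m)
V = 1938581586 (V = (64536 - 21952)*((7 + 425) + (2 - 110*(-410))) - 1*438270 = 42584*(432 + (2 + 45100)) - 438270 = 42584*(432 + 45102) - 438270 = 42584*45534 - 438270 = 1939019856 - 438270 = 1938581586)
-V = -1*1938581586 = -1938581586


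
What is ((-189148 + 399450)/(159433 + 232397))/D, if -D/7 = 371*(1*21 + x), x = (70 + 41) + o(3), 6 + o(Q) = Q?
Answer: -105151/65634071895 ≈ -1.6021e-6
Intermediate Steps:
o(Q) = -6 + Q
x = 108 (x = (70 + 41) + (-6 + 3) = 111 - 3 = 108)
D = -335013 (D = -2597*(1*21 + 108) = -2597*(21 + 108) = -2597*129 = -7*47859 = -335013)
((-189148 + 399450)/(159433 + 232397))/D = ((-189148 + 399450)/(159433 + 232397))/(-335013) = (210302/391830)*(-1/335013) = (210302*(1/391830))*(-1/335013) = (105151/195915)*(-1/335013) = -105151/65634071895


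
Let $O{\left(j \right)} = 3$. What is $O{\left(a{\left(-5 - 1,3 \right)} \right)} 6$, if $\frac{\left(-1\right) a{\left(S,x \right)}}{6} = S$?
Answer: $18$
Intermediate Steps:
$a{\left(S,x \right)} = - 6 S$
$O{\left(a{\left(-5 - 1,3 \right)} \right)} 6 = 3 \cdot 6 = 18$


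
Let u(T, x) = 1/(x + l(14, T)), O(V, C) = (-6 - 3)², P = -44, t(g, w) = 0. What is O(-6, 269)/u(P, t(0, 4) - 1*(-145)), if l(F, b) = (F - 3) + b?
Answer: 9072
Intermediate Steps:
l(F, b) = -3 + F + b (l(F, b) = (-3 + F) + b = -3 + F + b)
O(V, C) = 81 (O(V, C) = (-9)² = 81)
u(T, x) = 1/(11 + T + x) (u(T, x) = 1/(x + (-3 + 14 + T)) = 1/(x + (11 + T)) = 1/(11 + T + x))
O(-6, 269)/u(P, t(0, 4) - 1*(-145)) = 81/(1/(11 - 44 + (0 - 1*(-145)))) = 81/(1/(11 - 44 + (0 + 145))) = 81/(1/(11 - 44 + 145)) = 81/(1/112) = 81*112 = 9072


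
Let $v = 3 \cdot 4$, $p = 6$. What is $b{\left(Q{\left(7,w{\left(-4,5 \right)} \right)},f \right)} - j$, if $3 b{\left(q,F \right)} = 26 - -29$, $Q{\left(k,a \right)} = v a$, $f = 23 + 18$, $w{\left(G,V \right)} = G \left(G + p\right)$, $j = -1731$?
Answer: $\frac{5248}{3} \approx 1749.3$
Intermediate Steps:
$v = 12$
$w{\left(G,V \right)} = G \left(6 + G\right)$ ($w{\left(G,V \right)} = G \left(G + 6\right) = G \left(6 + G\right)$)
$f = 41$
$Q{\left(k,a \right)} = 12 a$
$b{\left(q,F \right)} = \frac{55}{3}$ ($b{\left(q,F \right)} = \frac{26 - -29}{3} = \frac{26 + 29}{3} = \frac{1}{3} \cdot 55 = \frac{55}{3}$)
$b{\left(Q{\left(7,w{\left(-4,5 \right)} \right)},f \right)} - j = \frac{55}{3} - -1731 = \frac{55}{3} + 1731 = \frac{5248}{3}$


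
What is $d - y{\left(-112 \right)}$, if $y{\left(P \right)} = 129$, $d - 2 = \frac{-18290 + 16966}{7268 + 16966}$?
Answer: $- \frac{1539521}{12117} \approx -127.05$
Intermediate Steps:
$d = \frac{23572}{12117}$ ($d = 2 + \frac{-18290 + 16966}{7268 + 16966} = 2 - \frac{1324}{24234} = 2 - \frac{662}{12117} = \frac{23572}{12117} \approx 1.9454$)
$d - y{\left(-112 \right)} = \frac{23572}{12117} - 129 = - \frac{1539521}{12117}$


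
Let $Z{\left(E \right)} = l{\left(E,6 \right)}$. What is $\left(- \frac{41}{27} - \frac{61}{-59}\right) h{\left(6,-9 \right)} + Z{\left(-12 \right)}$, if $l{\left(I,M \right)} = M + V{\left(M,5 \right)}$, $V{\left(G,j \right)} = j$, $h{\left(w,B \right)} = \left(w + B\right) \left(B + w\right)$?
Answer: $\frac{1175}{177} \approx 6.6384$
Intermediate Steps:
$h{\left(w,B \right)} = \left(B + w\right)^{2}$ ($h{\left(w,B \right)} = \left(B + w\right) \left(B + w\right) = \left(B + w\right)^{2}$)
$l{\left(I,M \right)} = 5 + M$ ($l{\left(I,M \right)} = M + 5 = 5 + M$)
$Z{\left(E \right)} = 11$ ($Z{\left(E \right)} = 5 + 6 = 11$)
$\left(- \frac{41}{27} - \frac{61}{-59}\right) h{\left(6,-9 \right)} + Z{\left(-12 \right)} = \left(- \frac{41}{27} - \frac{61}{-59}\right) \left(-9 + 6\right)^{2} + 11 = \left(\left(-41\right) \frac{1}{27} - - \frac{61}{59}\right) \left(-3\right)^{2} + 11 = \left(- \frac{41}{27} + \frac{61}{59}\right) 9 + 11 = \left(- \frac{772}{1593}\right) 9 + 11 = - \frac{772}{177} + 11 = \frac{1175}{177}$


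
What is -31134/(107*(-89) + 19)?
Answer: 5189/1584 ≈ 3.2759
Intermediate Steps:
-31134/(107*(-89) + 19) = -31134/(-9523 + 19) = -31134/(-9504) = -31134*(-1/9504) = 5189/1584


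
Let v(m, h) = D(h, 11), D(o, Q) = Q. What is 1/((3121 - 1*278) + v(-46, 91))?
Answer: 1/2854 ≈ 0.00035039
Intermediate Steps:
v(m, h) = 11
1/((3121 - 1*278) + v(-46, 91)) = 1/((3121 - 1*278) + 11) = 1/((3121 - 278) + 11) = 1/(2843 + 11) = 1/2854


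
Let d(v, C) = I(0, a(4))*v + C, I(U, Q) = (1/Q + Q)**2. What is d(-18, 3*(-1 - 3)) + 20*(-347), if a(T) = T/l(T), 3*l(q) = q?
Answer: -7152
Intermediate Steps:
l(q) = q/3
a(T) = 3 (a(T) = T/((T/3)) = T*(3/T) = 3)
I(U, Q) = (Q + 1/Q)**2
d(v, C) = C + 100*v/9 (d(v, C) = ((1 + 3**2)**2/3**2)*v + C = ((1 + 9)**2/9)*v + C = ((1/9)*10**2)*v + C = ((1/9)*100)*v + C = 100*v/9 + C = C + 100*v/9)
d(-18, 3*(-1 - 3)) + 20*(-347) = (3*(-1 - 3) + (100/9)*(-18)) + 20*(-347) = (3*(-4) - 200) - 6940 = (-12 - 200) - 6940 = -212 - 6940 = -7152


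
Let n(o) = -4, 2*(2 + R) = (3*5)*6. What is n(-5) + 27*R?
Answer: 1157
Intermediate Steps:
R = 43 (R = -2 + ((3*5)*6)/2 = -2 + (15*6)/2 = -2 + (½)*90 = -2 + 45 = 43)
n(-5) + 27*R = -4 + 27*43 = -4 + 1161 = 1157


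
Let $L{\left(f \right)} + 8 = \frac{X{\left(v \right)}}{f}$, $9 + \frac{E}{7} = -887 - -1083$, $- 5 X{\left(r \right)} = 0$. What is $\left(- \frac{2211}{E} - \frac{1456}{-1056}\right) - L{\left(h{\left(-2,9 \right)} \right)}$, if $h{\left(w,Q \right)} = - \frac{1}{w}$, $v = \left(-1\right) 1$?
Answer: $\frac{60395}{7854} \approx 7.6897$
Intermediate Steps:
$v = -1$
$X{\left(r \right)} = 0$ ($X{\left(r \right)} = \left(- \frac{1}{5}\right) 0 = 0$)
$E = 1309$ ($E = -63 + 7 \left(-887 - -1083\right) = -63 + 7 \left(-887 + 1083\right) = -63 + 7 \cdot 196 = -63 + 1372 = 1309$)
$L{\left(f \right)} = -8$ ($L{\left(f \right)} = -8 + \frac{0}{f} = -8 + 0 = -8$)
$\left(- \frac{2211}{E} - \frac{1456}{-1056}\right) - L{\left(h{\left(-2,9 \right)} \right)} = \left(- \frac{2211}{1309} - \frac{1456}{-1056}\right) - -8 = \left(\left(-2211\right) \frac{1}{1309} - - \frac{91}{66}\right) + 8 = \left(- \frac{201}{119} + \frac{91}{66}\right) + 8 = - \frac{2437}{7854} + 8 = \frac{60395}{7854}$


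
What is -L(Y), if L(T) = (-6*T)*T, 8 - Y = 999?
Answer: 5892486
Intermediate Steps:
Y = -991 (Y = 8 - 1*999 = 8 - 999 = -991)
L(T) = -6*T²
-L(Y) = -(-6)*(-991)² = -(-6)*982081 = -1*(-5892486) = 5892486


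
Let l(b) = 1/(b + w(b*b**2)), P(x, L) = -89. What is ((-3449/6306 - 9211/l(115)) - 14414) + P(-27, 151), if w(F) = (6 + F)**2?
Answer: -134354190784189855583/6306 ≈ -2.1306e+16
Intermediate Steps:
l(b) = 1/(b + (6 + b**3)**2) (l(b) = 1/(b + (6 + b*b**2)**2) = 1/(b + (6 + b**3)**2))
((-3449/6306 - 9211/l(115)) - 14414) + P(-27, 151) = ((-3449/6306 - (1059265 + 9211*(6 + 115**3)**2)) - 14414) - 89 = ((-3449*1/6306 - (1059265 + 9211*(6 + 1520875)**2)) - 14414) - 89 = ((-3449/6306 - 9211/(1/(115 + 1520881**2))) - 14414) - 89 = ((-3449/6306 - 9211/(1/(115 + 2313079016161))) - 14414) - 89 = ((-3449/6306 - 9211/(1/2313079016276)) - 14414) - 89 = ((-3449/6306 - 9211/1/2313079016276) - 14414) - 89 = ((-3449/6306 - 9211*2313079016276) - 14414) - 89 = ((-3449/6306 - 21305770818918236) - 14414) - 89 = (-134354190784098399665/6306 - 14414) - 89 = -134354190784189294349/6306 - 89 = -134354190784189855583/6306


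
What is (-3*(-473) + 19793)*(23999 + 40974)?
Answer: 1378207276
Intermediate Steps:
(-3*(-473) + 19793)*(23999 + 40974) = (1419 + 19793)*64973 = 21212*64973 = 1378207276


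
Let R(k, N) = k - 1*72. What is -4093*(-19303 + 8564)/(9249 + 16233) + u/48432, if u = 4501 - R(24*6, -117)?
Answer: 118273788769/68563568 ≈ 1725.0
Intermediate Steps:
R(k, N) = -72 + k (R(k, N) = k - 72 = -72 + k)
u = 4429 (u = 4501 - (-72 + 24*6) = 4501 - (-72 + 144) = 4501 - 1*72 = 4501 - 72 = 4429)
-4093*(-19303 + 8564)/(9249 + 16233) + u/48432 = -4093*(-19303 + 8564)/(9249 + 16233) + 4429/48432 = -4093/(25482/(-10739)) + 4429*(1/48432) = -4093/(25482*(-1/10739)) + 4429/48432 = -4093/(-25482/10739) + 4429/48432 = -4093*(-10739/25482) + 4429/48432 = 43954727/25482 + 4429/48432 = 118273788769/68563568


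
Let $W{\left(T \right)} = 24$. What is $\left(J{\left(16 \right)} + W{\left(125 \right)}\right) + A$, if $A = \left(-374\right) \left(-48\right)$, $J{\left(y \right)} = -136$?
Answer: $17840$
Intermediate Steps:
$A = 17952$
$\left(J{\left(16 \right)} + W{\left(125 \right)}\right) + A = \left(-136 + 24\right) + 17952 = -112 + 17952 = 17840$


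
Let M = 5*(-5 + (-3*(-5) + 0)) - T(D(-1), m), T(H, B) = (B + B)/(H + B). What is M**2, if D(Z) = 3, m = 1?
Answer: 9801/4 ≈ 2450.3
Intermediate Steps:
T(H, B) = 2*B/(B + H) (T(H, B) = (2*B)/(B + H) = 2*B/(B + H))
M = 99/2 (M = 5*(-5 + (-3*(-5) + 0)) - 2/(1 + 3) = 5*(-5 + (15 + 0)) - 2/4 = 5*(-5 + 15) - 2/4 = 5*10 - 1*1/2 = 50 - 1/2 = 99/2 ≈ 49.500)
M**2 = (99/2)**2 = 9801/4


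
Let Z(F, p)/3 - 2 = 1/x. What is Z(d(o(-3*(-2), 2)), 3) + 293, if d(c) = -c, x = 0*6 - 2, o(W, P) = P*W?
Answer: 595/2 ≈ 297.50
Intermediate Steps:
x = -2 (x = 0 - 2 = -2)
Z(F, p) = 9/2 (Z(F, p) = 6 + 3/(-2) = 6 + 3*(-1/2) = 6 - 3/2 = 9/2)
Z(d(o(-3*(-2), 2)), 3) + 293 = 9/2 + 293 = 595/2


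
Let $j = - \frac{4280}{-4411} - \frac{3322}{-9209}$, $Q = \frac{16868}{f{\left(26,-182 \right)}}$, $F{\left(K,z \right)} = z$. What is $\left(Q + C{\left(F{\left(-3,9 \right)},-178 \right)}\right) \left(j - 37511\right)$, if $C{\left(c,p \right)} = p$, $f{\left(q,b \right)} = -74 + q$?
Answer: $\frac{9679916642670031}{487450788} \approx 1.9858 \cdot 10^{7}$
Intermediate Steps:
$Q = - \frac{4217}{12}$ ($Q = \frac{16868}{-74 + 26} = \frac{16868}{-48} = 16868 \left(- \frac{1}{48}\right) = - \frac{4217}{12} \approx -351.42$)
$j = \frac{54067862}{40620899}$ ($j = \left(-4280\right) \left(- \frac{1}{4411}\right) - - \frac{3322}{9209} = \frac{4280}{4411} + \frac{3322}{9209} = \frac{54067862}{40620899} \approx 1.331$)
$\left(Q + C{\left(F{\left(-3,9 \right)},-178 \right)}\right) \left(j - 37511\right) = \left(- \frac{4217}{12} - 178\right) \left(\frac{54067862}{40620899} - 37511\right) = \left(- \frac{6353}{12}\right) \left(- \frac{1523676474527}{40620899}\right) = \frac{9679916642670031}{487450788}$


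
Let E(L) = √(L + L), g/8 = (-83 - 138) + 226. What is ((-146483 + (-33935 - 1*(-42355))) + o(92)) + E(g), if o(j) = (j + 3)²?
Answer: -129038 + 4*√5 ≈ -1.2903e+5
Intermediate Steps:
o(j) = (3 + j)²
g = 40 (g = 8*((-83 - 138) + 226) = 8*(-221 + 226) = 8*5 = 40)
E(L) = √2*√L (E(L) = √(2*L) = √2*√L)
((-146483 + (-33935 - 1*(-42355))) + o(92)) + E(g) = ((-146483 + (-33935 - 1*(-42355))) + (3 + 92)²) + √2*√40 = ((-146483 + (-33935 + 42355)) + 95²) + √2*(2*√10) = ((-146483 + 8420) + 9025) + 4*√5 = (-138063 + 9025) + 4*√5 = -129038 + 4*√5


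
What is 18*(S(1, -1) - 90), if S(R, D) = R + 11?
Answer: -1404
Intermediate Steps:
S(R, D) = 11 + R
18*(S(1, -1) - 90) = 18*((11 + 1) - 90) = 18*(12 - 90) = 18*(-78) = -1404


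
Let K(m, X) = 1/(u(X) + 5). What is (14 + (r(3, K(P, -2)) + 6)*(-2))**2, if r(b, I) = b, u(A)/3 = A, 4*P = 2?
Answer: 16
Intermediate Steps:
P = 1/2 (P = (1/4)*2 = 1/2 ≈ 0.50000)
u(A) = 3*A
K(m, X) = 1/(5 + 3*X) (K(m, X) = 1/(3*X + 5) = 1/(5 + 3*X))
(14 + (r(3, K(P, -2)) + 6)*(-2))**2 = (14 + (3 + 6)*(-2))**2 = (14 + 9*(-2))**2 = (14 - 18)**2 = (-4)**2 = 16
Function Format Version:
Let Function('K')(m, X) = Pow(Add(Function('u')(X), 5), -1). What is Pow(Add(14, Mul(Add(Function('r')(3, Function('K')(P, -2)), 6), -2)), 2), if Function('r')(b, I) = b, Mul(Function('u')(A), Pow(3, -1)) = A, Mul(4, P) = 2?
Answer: 16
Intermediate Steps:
P = Rational(1, 2) (P = Mul(Rational(1, 4), 2) = Rational(1, 2) ≈ 0.50000)
Function('u')(A) = Mul(3, A)
Function('K')(m, X) = Pow(Add(5, Mul(3, X)), -1) (Function('K')(m, X) = Pow(Add(Mul(3, X), 5), -1) = Pow(Add(5, Mul(3, X)), -1))
Pow(Add(14, Mul(Add(Function('r')(3, Function('K')(P, -2)), 6), -2)), 2) = Pow(Add(14, Mul(Add(3, 6), -2)), 2) = Pow(Add(14, Mul(9, -2)), 2) = Pow(Add(14, -18), 2) = Pow(-4, 2) = 16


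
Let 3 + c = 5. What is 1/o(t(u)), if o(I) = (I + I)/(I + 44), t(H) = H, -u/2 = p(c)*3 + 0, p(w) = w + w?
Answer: -5/12 ≈ -0.41667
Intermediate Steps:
c = 2 (c = -3 + 5 = 2)
p(w) = 2*w
u = -24 (u = -2*((2*2)*3 + 0) = -2*(4*3 + 0) = -2*(12 + 0) = -2*12 = -24)
o(I) = 2*I/(44 + I) (o(I) = (2*I)/(44 + I) = 2*I/(44 + I))
1/o(t(u)) = 1/(2*(-24)/(44 - 24)) = 1/(2*(-24)/20) = 1/(2*(-24)*(1/20)) = 1/(-12/5) = -5/12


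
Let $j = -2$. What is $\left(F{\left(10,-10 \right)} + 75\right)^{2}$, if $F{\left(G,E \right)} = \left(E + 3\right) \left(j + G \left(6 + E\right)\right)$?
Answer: $136161$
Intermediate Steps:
$F{\left(G,E \right)} = \left(-2 + G \left(6 + E\right)\right) \left(3 + E\right)$ ($F{\left(G,E \right)} = \left(E + 3\right) \left(-2 + G \left(6 + E\right)\right) = \left(3 + E\right) \left(-2 + G \left(6 + E\right)\right) = \left(-2 + G \left(6 + E\right)\right) \left(3 + E\right)$)
$\left(F{\left(10,-10 \right)} + 75\right)^{2} = \left(\left(-6 - -20 + 18 \cdot 10 + 10 \left(-10\right)^{2} + 9 \left(-10\right) 10\right) + 75\right)^{2} = \left(\left(-6 + 20 + 180 + 10 \cdot 100 - 900\right) + 75\right)^{2} = \left(\left(-6 + 20 + 180 + 1000 - 900\right) + 75\right)^{2} = \left(294 + 75\right)^{2} = 369^{2} = 136161$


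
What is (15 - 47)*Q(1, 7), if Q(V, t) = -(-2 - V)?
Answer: -96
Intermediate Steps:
Q(V, t) = 2 + V
(15 - 47)*Q(1, 7) = (15 - 47)*(2 + 1) = -32*3 = -96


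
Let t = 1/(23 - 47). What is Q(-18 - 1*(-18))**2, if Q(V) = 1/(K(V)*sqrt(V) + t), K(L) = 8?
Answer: 576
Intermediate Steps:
t = -1/24 (t = 1/(-24) = -1/24 ≈ -0.041667)
Q(V) = 1/(-1/24 + 8*sqrt(V)) (Q(V) = 1/(8*sqrt(V) - 1/24) = 1/(-1/24 + 8*sqrt(V)))
Q(-18 - 1*(-18))**2 = (24/(-1 + 192*sqrt(-18 - 1*(-18))))**2 = (24/(-1 + 192*sqrt(-18 + 18)))**2 = (24/(-1 + 192*sqrt(0)))**2 = (24/(-1 + 192*0))**2 = (24/(-1 + 0))**2 = (24/(-1))**2 = (24*(-1))**2 = (-24)**2 = 576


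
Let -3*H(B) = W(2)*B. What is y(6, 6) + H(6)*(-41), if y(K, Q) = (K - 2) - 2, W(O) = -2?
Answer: -162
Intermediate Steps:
y(K, Q) = -4 + K (y(K, Q) = (-2 + K) - 2 = -4 + K)
H(B) = 2*B/3 (H(B) = -(-2)*B/3 = 2*B/3)
y(6, 6) + H(6)*(-41) = (-4 + 6) + ((⅔)*6)*(-41) = 2 + 4*(-41) = 2 - 164 = -162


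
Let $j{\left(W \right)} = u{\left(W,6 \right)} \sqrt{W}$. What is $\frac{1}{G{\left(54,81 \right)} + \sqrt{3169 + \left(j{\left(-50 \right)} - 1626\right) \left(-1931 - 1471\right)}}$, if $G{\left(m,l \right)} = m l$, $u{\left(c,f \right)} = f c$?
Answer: $\frac{1}{4374 + \sqrt{5534821 + 5103000 i \sqrt{2}}} \approx 0.00013642 - 2.5713 \cdot 10^{-5} i$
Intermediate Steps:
$u{\left(c,f \right)} = c f$
$j{\left(W \right)} = 6 W^{\frac{3}{2}}$ ($j{\left(W \right)} = W 6 \sqrt{W} = 6 W \sqrt{W} = 6 W^{\frac{3}{2}}$)
$G{\left(m,l \right)} = l m$
$\frac{1}{G{\left(54,81 \right)} + \sqrt{3169 + \left(j{\left(-50 \right)} - 1626\right) \left(-1931 - 1471\right)}} = \frac{1}{81 \cdot 54 + \sqrt{3169 + \left(6 \left(-50\right)^{\frac{3}{2}} - 1626\right) \left(-1931 - 1471\right)}} = \frac{1}{4374 + \sqrt{3169 + \left(6 \left(- 250 i \sqrt{2}\right) - 1626\right) \left(-3402\right)}} = \frac{1}{4374 + \sqrt{3169 + \left(- 1500 i \sqrt{2} - 1626\right) \left(-3402\right)}} = \frac{1}{4374 + \sqrt{3169 + \left(-1626 - 1500 i \sqrt{2}\right) \left(-3402\right)}} = \frac{1}{4374 + \sqrt{3169 + \left(5531652 + 5103000 i \sqrt{2}\right)}} = \frac{1}{4374 + \sqrt{5534821 + 5103000 i \sqrt{2}}}$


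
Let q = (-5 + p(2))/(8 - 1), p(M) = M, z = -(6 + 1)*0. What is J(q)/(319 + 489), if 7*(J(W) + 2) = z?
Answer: -1/404 ≈ -0.0024752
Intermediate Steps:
z = 0 (z = -7*0 = -1*0 = 0)
q = -3/7 (q = (-5 + 2)/(8 - 1) = -3/7 ≈ -0.42857)
J(W) = -2 (J(W) = -2 + (⅐)*0 = -2 + 0 = -2)
J(q)/(319 + 489) = -2/(319 + 489) = -2/808 = -2*1/808 = -1/404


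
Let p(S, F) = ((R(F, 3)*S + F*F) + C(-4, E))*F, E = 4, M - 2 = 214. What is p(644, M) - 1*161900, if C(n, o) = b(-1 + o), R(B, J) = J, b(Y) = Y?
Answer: 10333756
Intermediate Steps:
M = 216 (M = 2 + 214 = 216)
C(n, o) = -1 + o
p(S, F) = F*(3 + F² + 3*S) (p(S, F) = ((3*S + F*F) + (-1 + 4))*F = ((3*S + F²) + 3)*F = ((F² + 3*S) + 3)*F = (3 + F² + 3*S)*F = F*(3 + F² + 3*S))
p(644, M) - 1*161900 = 216*(3 + 216² + 3*644) - 1*161900 = 216*(3 + 46656 + 1932) - 161900 = 216*48591 - 161900 = 10495656 - 161900 = 10333756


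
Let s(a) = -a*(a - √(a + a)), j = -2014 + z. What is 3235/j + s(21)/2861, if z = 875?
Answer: -9757634/3258679 + 21*√42/2861 ≈ -2.9468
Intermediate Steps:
j = -1139 (j = -2014 + 875 = -1139)
s(a) = -a*(a - √2*√a) (s(a) = -a*(a - √(2*a)) = -a*(a - √2*√a))
3235/j + s(21)/2861 = 3235/(-1139) + (-1*21² + √2*21^(3/2))/2861 = 3235*(-1/1139) + (-1*441 + √2*(21*√21))*(1/2861) = -3235/1139 + (-441 + 21*√42)*(1/2861) = -3235/1139 + (-441/2861 + 21*√42/2861) = -9757634/3258679 + 21*√42/2861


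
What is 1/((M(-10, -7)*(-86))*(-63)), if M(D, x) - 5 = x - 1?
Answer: -1/16254 ≈ -6.1523e-5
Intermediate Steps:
M(D, x) = 4 + x (M(D, x) = 5 + (x - 1) = 5 + (-1 + x) = 4 + x)
1/((M(-10, -7)*(-86))*(-63)) = 1/(((4 - 7)*(-86))*(-63)) = 1/(-3*(-86)*(-63)) = 1/(258*(-63)) = 1/(-16254) = -1/16254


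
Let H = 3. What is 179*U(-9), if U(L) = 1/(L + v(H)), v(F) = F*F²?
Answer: 179/18 ≈ 9.9444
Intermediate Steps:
v(F) = F³
U(L) = 1/(27 + L) (U(L) = 1/(L + 3³) = 1/(L + 27) = 1/(27 + L))
179*U(-9) = 179/(27 - 9) = 179/18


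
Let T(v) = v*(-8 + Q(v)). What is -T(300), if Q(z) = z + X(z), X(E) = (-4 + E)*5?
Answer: -531600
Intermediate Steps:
X(E) = -20 + 5*E
Q(z) = -20 + 6*z (Q(z) = z + (-20 + 5*z) = -20 + 6*z)
T(v) = v*(-28 + 6*v) (T(v) = v*(-8 + (-20 + 6*v)) = v*(-28 + 6*v))
-T(300) = -2*300*(-14 + 3*300) = -2*300*(-14 + 900) = -2*300*886 = -1*531600 = -531600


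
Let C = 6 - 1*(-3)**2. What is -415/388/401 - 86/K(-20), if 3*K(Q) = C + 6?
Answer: -13380983/155588 ≈ -86.003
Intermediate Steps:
C = -3 (C = 6 - 1*9 = 6 - 9 = -3)
K(Q) = 1 (K(Q) = (-3 + 6)/3 = (1/3)*3 = 1)
-415/388/401 - 86/K(-20) = -415/388/401 - 86/1 = -415*1/388*(1/401) - 86*1 = -415/388*1/401 - 86 = -415/155588 - 86 = -13380983/155588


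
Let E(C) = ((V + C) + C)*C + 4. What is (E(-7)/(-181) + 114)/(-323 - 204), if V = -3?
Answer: -20511/95387 ≈ -0.21503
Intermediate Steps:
E(C) = 4 + C*(-3 + 2*C) (E(C) = ((-3 + C) + C)*C + 4 = (-3 + 2*C)*C + 4 = C*(-3 + 2*C) + 4 = 4 + C*(-3 + 2*C))
(E(-7)/(-181) + 114)/(-323 - 204) = ((4 - 3*(-7) + 2*(-7)**2)/(-181) + 114)/(-323 - 204) = ((4 + 21 + 2*49)*(-1/181) + 114)/(-527) = ((4 + 21 + 98)*(-1/181) + 114)*(-1/527) = (123*(-1/181) + 114)*(-1/527) = (-123/181 + 114)*(-1/527) = (20511/181)*(-1/527) = -20511/95387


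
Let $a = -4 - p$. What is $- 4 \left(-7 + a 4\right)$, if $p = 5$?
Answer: $172$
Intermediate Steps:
$a = -9$ ($a = -4 - 5 = -9$)
$- 4 \left(-7 + a 4\right) = - 4 \left(-7 - 36\right) = \left(-4\right) \left(-43\right) = 172$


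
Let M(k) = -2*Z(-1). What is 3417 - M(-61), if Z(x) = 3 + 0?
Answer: 3423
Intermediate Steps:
Z(x) = 3
M(k) = -6 (M(k) = -2*3 = -6)
3417 - M(-61) = 3417 - 1*(-6) = 3417 + 6 = 3423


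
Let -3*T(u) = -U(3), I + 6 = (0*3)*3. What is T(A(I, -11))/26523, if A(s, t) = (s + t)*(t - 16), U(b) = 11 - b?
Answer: 8/79569 ≈ 0.00010054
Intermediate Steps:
I = -6 (I = -6 + (0*3)*3 = -6 + 0*3 = -6 + 0 = -6)
A(s, t) = (-16 + t)*(s + t) (A(s, t) = (s + t)*(-16 + t) = (-16 + t)*(s + t))
T(u) = 8/3 (T(u) = -(-1)*(11 - 1*3)/3 = -(-1)*(11 - 3)/3 = -(-1)*8/3 = -1/3*(-8) = 8/3)
T(A(I, -11))/26523 = (8/3)/26523 = (8/3)*(1/26523) = 8/79569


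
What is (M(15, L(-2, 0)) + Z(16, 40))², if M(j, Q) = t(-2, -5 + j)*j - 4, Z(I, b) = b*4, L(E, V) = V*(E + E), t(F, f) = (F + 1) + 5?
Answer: 46656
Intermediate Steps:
t(F, f) = 6 + F (t(F, f) = (1 + F) + 5 = 6 + F)
L(E, V) = 2*E*V (L(E, V) = V*(2*E) = 2*E*V)
Z(I, b) = 4*b
M(j, Q) = -4 + 4*j (M(j, Q) = (6 - 2)*j - 4 = 4*j - 4 = -4 + 4*j)
(M(15, L(-2, 0)) + Z(16, 40))² = ((-4 + 4*15) + 4*40)² = ((-4 + 60) + 160)² = (56 + 160)² = 216² = 46656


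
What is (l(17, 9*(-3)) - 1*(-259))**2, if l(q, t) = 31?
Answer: 84100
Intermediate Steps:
(l(17, 9*(-3)) - 1*(-259))**2 = (31 - 1*(-259))**2 = (31 + 259)**2 = 290**2 = 84100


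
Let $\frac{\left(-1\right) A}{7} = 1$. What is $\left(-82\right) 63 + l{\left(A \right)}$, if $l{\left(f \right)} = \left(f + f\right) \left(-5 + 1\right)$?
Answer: $-5110$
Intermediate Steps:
$A = -7$ ($A = \left(-7\right) 1 = -7$)
$l{\left(f \right)} = - 8 f$ ($l{\left(f \right)} = 2 f \left(-4\right) = - 8 f$)
$\left(-82\right) 63 + l{\left(A \right)} = \left(-82\right) 63 - -56 = -5166 + 56 = -5110$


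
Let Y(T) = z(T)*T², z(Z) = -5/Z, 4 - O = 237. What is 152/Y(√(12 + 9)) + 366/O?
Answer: -366/233 - 152*√21/105 ≈ -8.2046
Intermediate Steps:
O = -233 (O = 4 - 1*237 = 4 - 237 = -233)
Y(T) = -5*T (Y(T) = (-5/T)*T² = -5*T)
152/Y(√(12 + 9)) + 366/O = 152/((-5*√(12 + 9))) + 366/(-233) = 152/((-5*√21)) + 366*(-1/233) = 152*(-√21/105) - 366/233 = -152*√21/105 - 366/233 = -366/233 - 152*√21/105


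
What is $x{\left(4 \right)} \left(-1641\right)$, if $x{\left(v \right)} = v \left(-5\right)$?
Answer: $32820$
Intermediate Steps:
$x{\left(v \right)} = - 5 v$
$x{\left(4 \right)} \left(-1641\right) = \left(-5\right) 4 \left(-1641\right) = \left(-20\right) \left(-1641\right) = 32820$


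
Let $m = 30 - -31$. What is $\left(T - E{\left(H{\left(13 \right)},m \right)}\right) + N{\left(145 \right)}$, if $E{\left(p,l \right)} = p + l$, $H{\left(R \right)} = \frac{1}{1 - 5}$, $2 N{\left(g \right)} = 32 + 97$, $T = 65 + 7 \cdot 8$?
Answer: $\frac{499}{4} \approx 124.75$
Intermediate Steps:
$T = 121$ ($T = 65 + 56 = 121$)
$N{\left(g \right)} = \frac{129}{2}$ ($N{\left(g \right)} = \frac{32 + 97}{2} = \frac{1}{2} \cdot 129 = \frac{129}{2}$)
$m = 61$ ($m = 30 + 31 = 61$)
$H{\left(R \right)} = - \frac{1}{4}$ ($H{\left(R \right)} = \frac{1}{1 - 5} = \frac{1}{-4} = - \frac{1}{4}$)
$E{\left(p,l \right)} = l + p$
$\left(T - E{\left(H{\left(13 \right)},m \right)}\right) + N{\left(145 \right)} = \left(121 - \left(61 - \frac{1}{4}\right)\right) + \frac{129}{2} = \left(121 - \frac{243}{4}\right) + \frac{129}{2} = \frac{241}{4} + \frac{129}{2} = \frac{499}{4}$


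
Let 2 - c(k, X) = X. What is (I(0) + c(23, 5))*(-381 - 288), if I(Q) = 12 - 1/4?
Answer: -23415/4 ≈ -5853.8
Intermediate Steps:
c(k, X) = 2 - X
I(Q) = 47/4 (I(Q) = 12 - 1*¼ = 12 - ¼ = 47/4)
(I(0) + c(23, 5))*(-381 - 288) = (47/4 + (2 - 1*5))*(-381 - 288) = (47/4 + (2 - 5))*(-669) = (47/4 - 3)*(-669) = (35/4)*(-669) = -23415/4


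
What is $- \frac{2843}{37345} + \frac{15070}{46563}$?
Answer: $\frac{39128231}{158081385} \approx 0.24752$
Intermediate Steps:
$- \frac{2843}{37345} + \frac{15070}{46563} = \left(-2843\right) \frac{1}{37345} + 15070 \cdot \frac{1}{46563} = - \frac{2843}{37345} + \frac{1370}{4233} = \frac{39128231}{158081385}$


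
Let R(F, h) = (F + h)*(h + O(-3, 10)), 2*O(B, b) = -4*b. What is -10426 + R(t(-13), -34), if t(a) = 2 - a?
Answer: -9400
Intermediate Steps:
O(B, b) = -2*b (O(B, b) = (-4*b)/2 = -2*b)
R(F, h) = (-20 + h)*(F + h) (R(F, h) = (F + h)*(h - 2*10) = (F + h)*(h - 20) = (F + h)*(-20 + h) = (-20 + h)*(F + h))
-10426 + R(t(-13), -34) = -10426 + ((-34)² - 20*(2 - 1*(-13)) - 20*(-34) + (2 - 1*(-13))*(-34)) = -10426 + (1156 - 20*(2 + 13) + 680 + (2 + 13)*(-34)) = -10426 + (1156 - 20*15 + 680 + 15*(-34)) = -10426 + (1156 - 300 + 680 - 510) = -10426 + 1026 = -9400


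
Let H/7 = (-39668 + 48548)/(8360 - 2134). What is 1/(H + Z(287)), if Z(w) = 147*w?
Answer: 3113/131365437 ≈ 2.3697e-5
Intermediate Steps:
H = 31080/3113 (H = 7*((-39668 + 48548)/(8360 - 2134)) = 7*(8880/6226) = 7*(8880*(1/6226)) = 7*(4440/3113) = 31080/3113 ≈ 9.9839)
1/(H + Z(287)) = 1/(31080/3113 + 147*287) = 1/(31080/3113 + 42189) = 1/(131365437/3113) = 3113/131365437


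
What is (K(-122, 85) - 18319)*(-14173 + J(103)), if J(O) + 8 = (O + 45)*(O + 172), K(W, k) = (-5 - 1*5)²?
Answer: -483149661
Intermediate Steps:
K(W, k) = 100 (K(W, k) = (-5 - 5)² = (-10)² = 100)
J(O) = -8 + (45 + O)*(172 + O) (J(O) = -8 + (O + 45)*(O + 172) = -8 + (45 + O)*(172 + O))
(K(-122, 85) - 18319)*(-14173 + J(103)) = (100 - 18319)*(-14173 + (7732 + 103² + 217*103)) = -18219*(-14173 + (7732 + 10609 + 22351)) = -18219*(-14173 + 40692) = -18219*26519 = -483149661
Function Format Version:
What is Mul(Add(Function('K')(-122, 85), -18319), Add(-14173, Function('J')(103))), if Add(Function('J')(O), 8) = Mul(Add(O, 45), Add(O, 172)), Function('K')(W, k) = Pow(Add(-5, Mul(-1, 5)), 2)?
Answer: -483149661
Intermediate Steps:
Function('K')(W, k) = 100 (Function('K')(W, k) = Pow(Add(-5, -5), 2) = Pow(-10, 2) = 100)
Function('J')(O) = Add(-8, Mul(Add(45, O), Add(172, O))) (Function('J')(O) = Add(-8, Mul(Add(O, 45), Add(O, 172))) = Add(-8, Mul(Add(45, O), Add(172, O))))
Mul(Add(Function('K')(-122, 85), -18319), Add(-14173, Function('J')(103))) = Mul(Add(100, -18319), Add(-14173, Add(7732, Pow(103, 2), Mul(217, 103)))) = Mul(-18219, Add(-14173, Add(7732, 10609, 22351))) = Mul(-18219, Add(-14173, 40692)) = Mul(-18219, 26519) = -483149661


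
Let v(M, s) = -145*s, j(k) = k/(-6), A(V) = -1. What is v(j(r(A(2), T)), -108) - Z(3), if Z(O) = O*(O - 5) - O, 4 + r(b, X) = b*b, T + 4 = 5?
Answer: 15669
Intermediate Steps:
T = 1 (T = -4 + 5 = 1)
r(b, X) = -4 + b**2 (r(b, X) = -4 + b*b = -4 + b**2)
j(k) = -k/6 (j(k) = k*(-1/6) = -k/6)
Z(O) = -O + O*(-5 + O) (Z(O) = O*(-5 + O) - O = -O + O*(-5 + O))
v(j(r(A(2), T)), -108) - Z(3) = -145*(-108) - 3*(-6 + 3) = 15660 - 3*(-3) = 15660 - 1*(-9) = 15660 + 9 = 15669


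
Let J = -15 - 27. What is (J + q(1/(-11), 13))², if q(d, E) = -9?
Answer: 2601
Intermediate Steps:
J = -42
(J + q(1/(-11), 13))² = (-42 - 9)² = (-51)² = 2601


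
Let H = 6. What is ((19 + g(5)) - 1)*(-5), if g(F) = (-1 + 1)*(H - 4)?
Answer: -90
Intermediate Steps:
g(F) = 0 (g(F) = (-1 + 1)*(6 - 4) = 0*2 = 0)
((19 + g(5)) - 1)*(-5) = ((19 + 0) - 1)*(-5) = (19 - 1)*(-5) = 18*(-5) = -90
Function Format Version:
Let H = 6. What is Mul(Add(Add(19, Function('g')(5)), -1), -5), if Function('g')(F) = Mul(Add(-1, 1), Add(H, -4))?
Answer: -90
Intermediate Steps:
Function('g')(F) = 0 (Function('g')(F) = Mul(Add(-1, 1), Add(6, -4)) = Mul(0, 2) = 0)
Mul(Add(Add(19, Function('g')(5)), -1), -5) = Mul(Add(Add(19, 0), -1), -5) = Mul(Add(19, -1), -5) = Mul(18, -5) = -90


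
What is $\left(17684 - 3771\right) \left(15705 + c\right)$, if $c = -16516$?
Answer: $-11283443$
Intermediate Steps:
$\left(17684 - 3771\right) \left(15705 + c\right) = \left(17684 - 3771\right) \left(15705 - 16516\right) = 13913 \left(-811\right) = -11283443$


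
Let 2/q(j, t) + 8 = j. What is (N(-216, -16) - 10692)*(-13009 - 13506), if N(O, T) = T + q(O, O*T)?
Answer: 31799359955/112 ≈ 2.8392e+8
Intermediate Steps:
q(j, t) = 2/(-8 + j)
N(O, T) = T + 2/(-8 + O)
(N(-216, -16) - 10692)*(-13009 - 13506) = ((2 - 16*(-8 - 216))/(-8 - 216) - 10692)*(-13009 - 13506) = ((2 - 16*(-224))/(-224) - 10692)*(-26515) = (-(2 + 3584)/224 - 10692)*(-26515) = (-1/224*3586 - 10692)*(-26515) = (-1793/112 - 10692)*(-26515) = -1199297/112*(-26515) = 31799359955/112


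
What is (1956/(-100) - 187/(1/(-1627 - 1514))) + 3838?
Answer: 14779636/25 ≈ 5.9119e+5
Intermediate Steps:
(1956/(-100) - 187/(1/(-1627 - 1514))) + 3838 = (1956*(-1/100) - 187/(1/(-3141))) + 3838 = (-489/25 - 187/(-1/3141)) + 3838 = (-489/25 - 187*(-3141)) + 3838 = (-489/25 + 587367) + 3838 = 14683686/25 + 3838 = 14779636/25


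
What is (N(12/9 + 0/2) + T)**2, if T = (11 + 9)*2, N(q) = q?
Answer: 15376/9 ≈ 1708.4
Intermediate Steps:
T = 40 (T = 20*2 = 40)
(N(12/9 + 0/2) + T)**2 = ((12/9 + 0/2) + 40)**2 = ((12*(1/9) + 0*(1/2)) + 40)**2 = ((4/3 + 0) + 40)**2 = (4/3 + 40)**2 = (124/3)**2 = 15376/9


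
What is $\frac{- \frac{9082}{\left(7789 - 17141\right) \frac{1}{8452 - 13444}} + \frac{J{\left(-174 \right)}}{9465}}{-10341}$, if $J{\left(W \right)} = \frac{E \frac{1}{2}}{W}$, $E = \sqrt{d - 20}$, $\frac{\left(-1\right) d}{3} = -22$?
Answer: $\frac{1889056}{4029543} + \frac{\sqrt{46}}{34061392620} \approx 0.4688$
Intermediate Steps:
$d = 66$ ($d = \left(-3\right) \left(-22\right) = 66$)
$E = \sqrt{46}$ ($E = \sqrt{66 - 20} = \sqrt{46} \approx 6.7823$)
$J{\left(W \right)} = \frac{\sqrt{46}}{2 W}$ ($J{\left(W \right)} = \frac{\sqrt{46} \cdot \frac{1}{2}}{W} = \frac{\frac{1}{2} \sqrt{46}}{W} = \frac{\sqrt{46}}{2 W}$)
$\frac{- \frac{9082}{\left(7789 - 17141\right) \frac{1}{8452 - 13444}} + \frac{J{\left(-174 \right)}}{9465}}{-10341} = \frac{- \frac{9082}{\left(7789 - 17141\right) \frac{1}{8452 - 13444}} + \frac{\frac{1}{2} \sqrt{46} \frac{1}{-174}}{9465}}{-10341} = \left(- \frac{9082}{\left(-9352\right) \frac{1}{-4992}} + \frac{1}{2} \sqrt{46} \left(- \frac{1}{174}\right) \frac{1}{9465}\right) \left(- \frac{1}{10341}\right) = \left(- \frac{9082}{\left(-9352\right) \left(- \frac{1}{4992}\right)} + - \frac{\sqrt{46}}{348} \cdot \frac{1}{9465}\right) \left(- \frac{1}{10341}\right) = \left(- \frac{9082}{\frac{1169}{624}} - \frac{\sqrt{46}}{3293820}\right) \left(- \frac{1}{10341}\right) = \left(\left(-9082\right) \frac{624}{1169} - \frac{\sqrt{46}}{3293820}\right) \left(- \frac{1}{10341}\right) = \left(- \frac{5667168}{1169} - \frac{\sqrt{46}}{3293820}\right) \left(- \frac{1}{10341}\right) = \frac{1889056}{4029543} + \frac{\sqrt{46}}{34061392620}$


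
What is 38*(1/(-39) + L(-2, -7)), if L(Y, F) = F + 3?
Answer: -5966/39 ≈ -152.97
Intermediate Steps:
L(Y, F) = 3 + F
38*(1/(-39) + L(-2, -7)) = 38*(1/(-39) + (3 - 7)) = 38*(-1/39 - 4) = 38*(-157/39) = -5966/39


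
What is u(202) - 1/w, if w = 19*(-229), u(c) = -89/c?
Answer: -387037/878902 ≈ -0.44036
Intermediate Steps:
w = -4351
u(202) - 1/w = -89/202 - 1/(-4351) = -89*1/202 - 1*(-1/4351) = -89/202 + 1/4351 = -387037/878902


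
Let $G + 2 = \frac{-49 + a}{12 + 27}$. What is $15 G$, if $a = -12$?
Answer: $- \frac{695}{13} \approx -53.462$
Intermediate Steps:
$G = - \frac{139}{39}$ ($G = -2 + \frac{-49 - 12}{12 + 27} = -2 - \frac{61}{39} = - \frac{139}{39} \approx -3.5641$)
$15 G = 15 \left(- \frac{139}{39}\right) = - \frac{695}{13}$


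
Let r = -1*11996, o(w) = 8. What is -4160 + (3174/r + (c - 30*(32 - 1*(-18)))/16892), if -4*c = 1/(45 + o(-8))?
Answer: -44681075818383/10739730896 ≈ -4160.4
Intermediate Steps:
c = -1/212 (c = -1/(4*(45 + 8)) = -¼/53 = -¼*1/53 = -1/212 ≈ -0.0047170)
r = -11996
-4160 + (3174/r + (c - 30*(32 - 1*(-18)))/16892) = -4160 + (3174/(-11996) + (-1/212 - 30*(32 - 1*(-18)))/16892) = -4160 + (3174*(-1/11996) + (-1/212 - 30*(32 + 18))*(1/16892)) = -4160 + (-1587/5998 + (-1/212 - 30*50)*(1/16892)) = -4160 + (-1587/5998 + (-1/212 - 1500)*(1/16892)) = -4160 + (-1587/5998 - 318001/212*1/16892) = -4160 + (-1587/5998 - 318001/3581104) = -4160 - 3795291023/10739730896 = -44681075818383/10739730896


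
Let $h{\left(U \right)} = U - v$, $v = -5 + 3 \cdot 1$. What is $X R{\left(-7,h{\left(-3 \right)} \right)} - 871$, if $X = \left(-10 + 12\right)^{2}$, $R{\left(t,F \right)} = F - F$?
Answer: $-871$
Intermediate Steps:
$v = -2$ ($v = -5 + 3 = -2$)
$h{\left(U \right)} = 2 + U$ ($h{\left(U \right)} = U - -2 = U + 2 = 2 + U$)
$R{\left(t,F \right)} = 0$
$X = 4$ ($X = 2^{2} = 4$)
$X R{\left(-7,h{\left(-3 \right)} \right)} - 871 = 4 \cdot 0 - 871 = 0 - 871 = -871$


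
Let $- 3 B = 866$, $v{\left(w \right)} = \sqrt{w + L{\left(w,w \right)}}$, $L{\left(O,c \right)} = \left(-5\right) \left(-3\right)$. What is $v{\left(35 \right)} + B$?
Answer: $- \frac{866}{3} + 5 \sqrt{2} \approx -281.6$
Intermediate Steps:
$L{\left(O,c \right)} = 15$
$v{\left(w \right)} = \sqrt{15 + w}$ ($v{\left(w \right)} = \sqrt{w + 15} = \sqrt{15 + w}$)
$B = - \frac{866}{3}$ ($B = \left(- \frac{1}{3}\right) 866 = - \frac{866}{3} \approx -288.67$)
$v{\left(35 \right)} + B = \sqrt{15 + 35} - \frac{866}{3} = \sqrt{50} - \frac{866}{3} = 5 \sqrt{2} - \frac{866}{3} = - \frac{866}{3} + 5 \sqrt{2}$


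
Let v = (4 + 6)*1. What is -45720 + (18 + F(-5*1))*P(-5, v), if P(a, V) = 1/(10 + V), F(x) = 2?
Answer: -45719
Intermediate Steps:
v = 10 (v = 10*1 = 10)
-45720 + (18 + F(-5*1))*P(-5, v) = -45720 + (18 + 2)/(10 + 10) = -45720 + 20/20 = -45720 + 20*(1/20) = -45720 + 1 = -45719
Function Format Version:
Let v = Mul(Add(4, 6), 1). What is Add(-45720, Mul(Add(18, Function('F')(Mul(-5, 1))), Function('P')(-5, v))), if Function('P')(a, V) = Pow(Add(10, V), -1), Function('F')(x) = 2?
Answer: -45719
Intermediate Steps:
v = 10 (v = Mul(10, 1) = 10)
Add(-45720, Mul(Add(18, Function('F')(Mul(-5, 1))), Function('P')(-5, v))) = Add(-45720, Mul(Add(18, 2), Pow(Add(10, 10), -1))) = Add(-45720, Mul(20, Pow(20, -1))) = Add(-45720, Mul(20, Rational(1, 20))) = Add(-45720, 1) = -45719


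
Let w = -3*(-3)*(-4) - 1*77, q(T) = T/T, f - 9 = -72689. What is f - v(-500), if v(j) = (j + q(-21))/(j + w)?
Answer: -44553339/613 ≈ -72681.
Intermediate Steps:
f = -72680 (f = 9 - 72689 = -72680)
q(T) = 1
w = -113 (w = 9*(-4) - 77 = -36 - 77 = -113)
v(j) = (1 + j)/(-113 + j) (v(j) = (j + 1)/(j - 113) = (1 + j)/(-113 + j))
f - v(-500) = -72680 - (1 - 500)/(-113 - 500) = -72680 - (-499)/(-613) = -72680 - (-1)*(-499)/613 = -72680 - 1*499/613 = -72680 - 499/613 = -44553339/613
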